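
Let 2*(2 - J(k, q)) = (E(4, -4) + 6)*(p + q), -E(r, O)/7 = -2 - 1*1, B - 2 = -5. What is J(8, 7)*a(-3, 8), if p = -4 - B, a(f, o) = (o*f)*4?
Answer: 7584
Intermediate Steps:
B = -3 (B = 2 - 5 = -3)
a(f, o) = 4*f*o (a(f, o) = (f*o)*4 = 4*f*o)
E(r, O) = 21 (E(r, O) = -7*(-2 - 1*1) = -7*(-2 - 1) = -7*(-3) = 21)
p = -1 (p = -4 - 1*(-3) = -4 + 3 = -1)
J(k, q) = 31/2 - 27*q/2 (J(k, q) = 2 - (21 + 6)*(-1 + q)/2 = 2 - 27*(-1 + q)/2 = 2 - (-27 + 27*q)/2 = 2 + (27/2 - 27*q/2) = 31/2 - 27*q/2)
J(8, 7)*a(-3, 8) = (31/2 - 27/2*7)*(4*(-3)*8) = (31/2 - 189/2)*(-96) = -79*(-96) = 7584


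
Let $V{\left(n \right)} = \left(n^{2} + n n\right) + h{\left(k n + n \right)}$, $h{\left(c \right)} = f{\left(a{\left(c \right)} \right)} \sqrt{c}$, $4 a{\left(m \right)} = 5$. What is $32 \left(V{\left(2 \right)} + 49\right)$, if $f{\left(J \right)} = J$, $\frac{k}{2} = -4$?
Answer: $1824 + 40 i \sqrt{14} \approx 1824.0 + 149.67 i$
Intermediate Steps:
$k = -8$ ($k = 2 \left(-4\right) = -8$)
$a{\left(m \right)} = \frac{5}{4}$ ($a{\left(m \right)} = \frac{1}{4} \cdot 5 = \frac{5}{4}$)
$h{\left(c \right)} = \frac{5 \sqrt{c}}{4}$
$V{\left(n \right)} = 2 n^{2} + \frac{5 \sqrt{7} \sqrt{- n}}{4}$ ($V{\left(n \right)} = \left(n^{2} + n n\right) + \frac{5 \sqrt{- 8 n + n}}{4} = \left(n^{2} + n^{2}\right) + \frac{5 \sqrt{- 7 n}}{4} = 2 n^{2} + \frac{5 \sqrt{7} \sqrt{- n}}{4}$)
$32 \left(V{\left(2 \right)} + 49\right) = 32 \left(\left(2 \cdot 2^{2} + \frac{5 \sqrt{7} \sqrt{\left(-1\right) 2}}{4}\right) + 49\right) = 32 \left(\left(2 \cdot 4 + \frac{5 \sqrt{7} \sqrt{-2}}{4}\right) + 49\right) = 32 \left(\left(8 + \frac{5 \sqrt{7} i \sqrt{2}}{4}\right) + 49\right) = 32 \left(\left(8 + \frac{5 i \sqrt{14}}{4}\right) + 49\right) = 32 \left(57 + \frac{5 i \sqrt{14}}{4}\right) = 1824 + 40 i \sqrt{14}$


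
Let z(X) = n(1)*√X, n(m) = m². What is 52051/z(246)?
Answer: 52051*√246/246 ≈ 3318.7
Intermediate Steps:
z(X) = √X (z(X) = 1²*√X = 1*√X = √X)
52051/z(246) = 52051/(√246) = 52051*(√246/246) = 52051*√246/246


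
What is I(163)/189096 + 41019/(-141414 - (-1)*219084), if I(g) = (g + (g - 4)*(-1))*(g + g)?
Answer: 109136257/203987310 ≈ 0.53502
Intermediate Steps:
I(g) = 8*g (I(g) = (g + (-4 + g)*(-1))*(2*g) = (g + (4 - g))*(2*g) = 4*(2*g) = 8*g)
I(163)/189096 + 41019/(-141414 - (-1)*219084) = (8*163)/189096 + 41019/(-141414 - (-1)*219084) = 1304*(1/189096) + 41019/(-141414 - 1*(-219084)) = 163/23637 + 41019/(-141414 + 219084) = 163/23637 + 41019/77670 = 163/23637 + 41019*(1/77670) = 163/23637 + 13673/25890 = 109136257/203987310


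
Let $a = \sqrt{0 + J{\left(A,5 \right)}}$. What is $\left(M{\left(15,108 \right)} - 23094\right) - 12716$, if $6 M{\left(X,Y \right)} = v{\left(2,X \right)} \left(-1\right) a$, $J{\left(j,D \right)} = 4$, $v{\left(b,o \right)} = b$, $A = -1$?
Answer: $- \frac{107432}{3} \approx -35811.0$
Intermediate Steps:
$a = 2$ ($a = \sqrt{0 + 4} = \sqrt{4} = 2$)
$M{\left(X,Y \right)} = - \frac{2}{3}$ ($M{\left(X,Y \right)} = \frac{2 \left(-1\right) 2}{6} = \frac{\left(-2\right) 2}{6} = \frac{1}{6} \left(-4\right) = - \frac{2}{3}$)
$\left(M{\left(15,108 \right)} - 23094\right) - 12716 = \left(- \frac{2}{3} - 23094\right) - 12716 = - \frac{69284}{3} - 12716 = - \frac{107432}{3}$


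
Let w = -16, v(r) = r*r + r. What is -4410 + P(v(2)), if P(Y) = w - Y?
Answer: -4432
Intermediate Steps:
v(r) = r + r² (v(r) = r² + r = r + r²)
P(Y) = -16 - Y
-4410 + P(v(2)) = -4410 + (-16 - 2*(1 + 2)) = -4410 + (-16 - 2*3) = -4410 + (-16 - 1*6) = -4410 + (-16 - 6) = -4410 - 22 = -4432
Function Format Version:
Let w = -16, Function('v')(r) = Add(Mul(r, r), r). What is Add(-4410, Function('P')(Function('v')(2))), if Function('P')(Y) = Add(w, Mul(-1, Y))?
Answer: -4432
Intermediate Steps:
Function('v')(r) = Add(r, Pow(r, 2)) (Function('v')(r) = Add(Pow(r, 2), r) = Add(r, Pow(r, 2)))
Function('P')(Y) = Add(-16, Mul(-1, Y))
Add(-4410, Function('P')(Function('v')(2))) = Add(-4410, Add(-16, Mul(-1, Mul(2, Add(1, 2))))) = Add(-4410, Add(-16, Mul(-1, Mul(2, 3)))) = Add(-4410, Add(-16, Mul(-1, 6))) = Add(-4410, Add(-16, -6)) = Add(-4410, -22) = -4432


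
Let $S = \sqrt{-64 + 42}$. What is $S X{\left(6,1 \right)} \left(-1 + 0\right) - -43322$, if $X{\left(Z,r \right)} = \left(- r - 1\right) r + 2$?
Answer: $43322$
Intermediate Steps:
$S = i \sqrt{22}$ ($S = \sqrt{-22} = i \sqrt{22} \approx 4.6904 i$)
$X{\left(Z,r \right)} = 2 + r \left(-1 - r\right)$ ($X{\left(Z,r \right)} = \left(-1 - r\right) r + 2 = r \left(-1 - r\right) + 2 = 2 + r \left(-1 - r\right)$)
$S X{\left(6,1 \right)} \left(-1 + 0\right) - -43322 = i \sqrt{22} \left(2 - 1 - 1^{2}\right) \left(-1 + 0\right) - -43322 = i \sqrt{22} \left(2 - 1 - 1\right) \left(-1\right) + 43322 = i \sqrt{22} \cdot 0 \left(-1\right) + 43322 = i \sqrt{22} \cdot 0 + 43322 = 0 + 43322 = 43322$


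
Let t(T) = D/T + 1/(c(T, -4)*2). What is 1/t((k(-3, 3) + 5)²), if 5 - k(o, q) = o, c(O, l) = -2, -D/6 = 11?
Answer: -676/433 ≈ -1.5612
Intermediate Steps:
D = -66 (D = -6*11 = -66)
k(o, q) = 5 - o
t(T) = -¼ - 66/T (t(T) = -66/T + 1/(-2*2) = -66/T + 1/(-4) = -66/T + 1*(-¼) = -66/T - ¼ = -¼ - 66/T)
1/t((k(-3, 3) + 5)²) = 1/((-264 - ((5 - 1*(-3)) + 5)²)/(4*(((5 - 1*(-3)) + 5)²))) = 1/((-264 - ((5 + 3) + 5)²)/(4*(((5 + 3) + 5)²))) = 1/((-264 - (8 + 5)²)/(4*((8 + 5)²))) = 1/((-264 - 1*13²)/(4*(13²))) = 1/((¼)*(-264 - 1*169)/169) = 1/((¼)*(1/169)*(-264 - 169)) = 1/((¼)*(1/169)*(-433)) = 1/(-433/676) = -676/433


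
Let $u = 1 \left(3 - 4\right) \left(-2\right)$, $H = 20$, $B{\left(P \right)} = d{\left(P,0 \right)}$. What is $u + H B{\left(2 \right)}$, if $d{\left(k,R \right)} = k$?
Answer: $42$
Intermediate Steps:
$B{\left(P \right)} = P$
$u = 2$ ($u = 1 \left(3 - 4\right) \left(-2\right) = 1 \left(-1\right) \left(-2\right) = \left(-1\right) \left(-2\right) = 2$)
$u + H B{\left(2 \right)} = 2 + 20 \cdot 2 = 2 + 40 = 42$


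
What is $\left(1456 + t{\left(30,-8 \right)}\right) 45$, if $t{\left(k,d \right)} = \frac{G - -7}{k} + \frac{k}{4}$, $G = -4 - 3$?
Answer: $\frac{131715}{2} \approx 65858.0$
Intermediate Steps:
$G = -7$ ($G = -4 - 3 = -7$)
$t{\left(k,d \right)} = \frac{k}{4}$ ($t{\left(k,d \right)} = \frac{-7 - -7}{k} + \frac{k}{4} = \frac{-7 + 7}{k} + k \frac{1}{4} = \frac{0}{k} + \frac{k}{4} = 0 + \frac{k}{4} = \frac{k}{4}$)
$\left(1456 + t{\left(30,-8 \right)}\right) 45 = \left(1456 + \frac{1}{4} \cdot 30\right) 45 = \left(1456 + \frac{15}{2}\right) 45 = \frac{2927}{2} \cdot 45 = \frac{131715}{2}$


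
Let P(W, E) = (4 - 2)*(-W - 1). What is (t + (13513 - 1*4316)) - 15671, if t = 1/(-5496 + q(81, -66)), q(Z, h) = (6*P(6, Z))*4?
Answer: -37756369/5832 ≈ -6474.0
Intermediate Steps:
P(W, E) = -2 - 2*W (P(W, E) = 2*(-1 - W) = -2 - 2*W)
q(Z, h) = -336 (q(Z, h) = (6*(-2 - 2*6))*4 = (6*(-2 - 12))*4 = (6*(-14))*4 = -84*4 = -336)
t = -1/5832 (t = 1/(-5496 - 336) = 1/(-5832) = -1/5832 ≈ -0.00017147)
(t + (13513 - 1*4316)) - 15671 = (-1/5832 + (13513 - 1*4316)) - 15671 = (-1/5832 + (13513 - 4316)) - 15671 = (-1/5832 + 9197) - 15671 = 53636903/5832 - 15671 = -37756369/5832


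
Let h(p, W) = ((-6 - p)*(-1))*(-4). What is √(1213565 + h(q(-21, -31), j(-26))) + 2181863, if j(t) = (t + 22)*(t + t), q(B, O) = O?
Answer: 2181863 + √1213665 ≈ 2.1830e+6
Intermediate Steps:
j(t) = 2*t*(22 + t) (j(t) = (22 + t)*(2*t) = 2*t*(22 + t))
h(p, W) = -24 - 4*p (h(p, W) = (6 + p)*(-4) = -24 - 4*p)
√(1213565 + h(q(-21, -31), j(-26))) + 2181863 = √(1213565 + (-24 - 4*(-31))) + 2181863 = √(1213565 + (-24 + 124)) + 2181863 = √(1213565 + 100) + 2181863 = √1213665 + 2181863 = 2181863 + √1213665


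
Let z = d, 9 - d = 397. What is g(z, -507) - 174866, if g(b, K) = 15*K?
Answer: -182471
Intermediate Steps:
d = -388 (d = 9 - 1*397 = 9 - 397 = -388)
z = -388
g(z, -507) - 174866 = 15*(-507) - 174866 = -7605 - 174866 = -182471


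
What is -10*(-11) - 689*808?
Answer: -556602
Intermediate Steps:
-10*(-11) - 689*808 = 110 - 556712 = -556602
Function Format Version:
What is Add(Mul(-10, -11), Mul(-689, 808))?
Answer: -556602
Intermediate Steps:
Add(Mul(-10, -11), Mul(-689, 808)) = Add(110, -556712) = -556602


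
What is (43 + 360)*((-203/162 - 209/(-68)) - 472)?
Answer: -1043668847/5508 ≈ -1.8948e+5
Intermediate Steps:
(43 + 360)*((-203/162 - 209/(-68)) - 472) = 403*((-203*1/162 - 209*(-1/68)) - 472) = 403*((-203/162 + 209/68) - 472) = 403*(10027/5508 - 472) = 403*(-2589749/5508) = -1043668847/5508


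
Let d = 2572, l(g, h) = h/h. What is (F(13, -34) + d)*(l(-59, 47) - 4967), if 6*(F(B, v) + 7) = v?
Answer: -38128948/3 ≈ -1.2710e+7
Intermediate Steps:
l(g, h) = 1
F(B, v) = -7 + v/6
(F(13, -34) + d)*(l(-59, 47) - 4967) = ((-7 + (⅙)*(-34)) + 2572)*(1 - 4967) = ((-7 - 17/3) + 2572)*(-4966) = (-38/3 + 2572)*(-4966) = (7678/3)*(-4966) = -38128948/3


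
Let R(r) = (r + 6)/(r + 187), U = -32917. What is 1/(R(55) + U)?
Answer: -242/7965853 ≈ -3.0380e-5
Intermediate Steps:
R(r) = (6 + r)/(187 + r)
1/(R(55) + U) = 1/((6 + 55)/(187 + 55) - 32917) = 1/(61/242 - 32917) = 1/(-7965853/242) = -242/7965853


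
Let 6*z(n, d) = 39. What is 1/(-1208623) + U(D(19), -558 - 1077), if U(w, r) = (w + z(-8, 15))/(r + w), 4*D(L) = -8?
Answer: -10880881/3957031702 ≈ -0.0027498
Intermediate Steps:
z(n, d) = 13/2 (z(n, d) = (⅙)*39 = 13/2)
D(L) = -2 (D(L) = (¼)*(-8) = -2)
U(w, r) = (13/2 + w)/(r + w) (U(w, r) = (w + 13/2)/(r + w) = (13/2 + w)/(r + w))
1/(-1208623) + U(D(19), -558 - 1077) = 1/(-1208623) + (13/2 - 2)/((-558 - 1077) - 2) = -1/1208623 + (9/2)/(-1635 - 2) = -1/1208623 + (9/2)/(-1637) = -1/1208623 - 1/1637*9/2 = -1/1208623 - 9/3274 = -10880881/3957031702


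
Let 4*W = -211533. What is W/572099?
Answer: -211533/2288396 ≈ -0.092437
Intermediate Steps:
W = -211533/4 (W = (¼)*(-211533) = -211533/4 ≈ -52883.)
W/572099 = -211533/4/572099 = -211533/4*1/572099 = -211533/2288396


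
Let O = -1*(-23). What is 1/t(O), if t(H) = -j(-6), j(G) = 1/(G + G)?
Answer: 12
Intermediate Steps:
j(G) = 1/(2*G)
O = 23
t(H) = 1/12 (t(H) = -1/(2*(-6)) = -(-1)/(2*6) = -1*(-1/12) = 1/12)
1/t(O) = 1/(1/12) = 12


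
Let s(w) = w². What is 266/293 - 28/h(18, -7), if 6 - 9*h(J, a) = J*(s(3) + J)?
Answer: 16793/11720 ≈ 1.4328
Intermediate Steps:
h(J, a) = ⅔ - J*(9 + J)/9 (h(J, a) = ⅔ - J*(3² + J)/9 = ⅔ - J*(9 + J)/9)
266/293 - 28/h(18, -7) = 266/293 - 28/(⅔ - 1*18 - ⅑*18²) = 266*(1/293) - 28/(⅔ - 18 - ⅑*324) = 266/293 - 28/(⅔ - 18 - 36) = 266/293 - 28/(-160/3) = 266/293 - 28*(-3/160) = 266/293 + 21/40 = 16793/11720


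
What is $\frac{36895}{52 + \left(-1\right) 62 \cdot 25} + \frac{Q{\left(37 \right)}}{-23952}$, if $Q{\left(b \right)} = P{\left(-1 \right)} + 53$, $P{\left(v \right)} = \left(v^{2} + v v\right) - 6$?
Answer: $- \frac{441891221}{17940048} \approx -24.632$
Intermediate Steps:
$P{\left(v \right)} = -6 + 2 v^{2}$ ($P{\left(v \right)} = \left(v^{2} + v^{2}\right) - 6 = 2 v^{2} - 6 = -6 + 2 v^{2}$)
$Q{\left(b \right)} = 49$ ($Q{\left(b \right)} = \left(-6 + 2 \left(-1\right)^{2}\right) + 53 = \left(-6 + 2 \cdot 1\right) + 53 = \left(-6 + 2\right) + 53 = -4 + 53 = 49$)
$\frac{36895}{52 + \left(-1\right) 62 \cdot 25} + \frac{Q{\left(37 \right)}}{-23952} = \frac{36895}{52 + \left(-1\right) 62 \cdot 25} + \frac{49}{-23952} = \frac{36895}{52 - 1550} + 49 \left(- \frac{1}{23952}\right) = \frac{36895}{52 - 1550} - \frac{49}{23952} = \frac{36895}{-1498} - \frac{49}{23952} = 36895 \left(- \frac{1}{1498}\right) - \frac{49}{23952} = - \frac{36895}{1498} - \frac{49}{23952} = - \frac{441891221}{17940048}$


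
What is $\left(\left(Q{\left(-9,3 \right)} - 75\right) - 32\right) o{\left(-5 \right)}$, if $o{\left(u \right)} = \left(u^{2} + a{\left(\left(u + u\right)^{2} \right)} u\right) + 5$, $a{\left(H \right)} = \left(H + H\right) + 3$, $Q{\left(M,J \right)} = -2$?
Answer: $107365$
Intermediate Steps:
$a{\left(H \right)} = 3 + 2 H$ ($a{\left(H \right)} = 2 H + 3 = 3 + 2 H$)
$o{\left(u \right)} = 5 + u^{2} + u \left(3 + 8 u^{2}\right)$ ($o{\left(u \right)} = \left(u^{2} + \left(3 + 2 \left(u + u\right)^{2}\right) u\right) + 5 = \left(u^{2} + \left(3 + 2 \left(2 u\right)^{2}\right) u\right) + 5 = \left(u^{2} + \left(3 + 2 \cdot 4 u^{2}\right) u\right) + 5 = \left(u^{2} + \left(3 + 8 u^{2}\right) u\right) + 5 = \left(u^{2} + u \left(3 + 8 u^{2}\right)\right) + 5 = 5 + u^{2} + u \left(3 + 8 u^{2}\right)$)
$\left(\left(Q{\left(-9,3 \right)} - 75\right) - 32\right) o{\left(-5 \right)} = \left(\left(-2 - 75\right) - 32\right) \left(5 + \left(-5\right)^{2} - 5 \left(3 + 8 \left(-5\right)^{2}\right)\right) = \left(-77 - 32\right) \left(5 + 25 - 5 \left(3 + 8 \cdot 25\right)\right) = - 109 \left(5 + 25 - 5 \left(3 + 200\right)\right) = - 109 \left(5 + 25 - 1015\right) = \left(-109\right) \left(-985\right) = 107365$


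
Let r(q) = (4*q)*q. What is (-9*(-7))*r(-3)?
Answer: 2268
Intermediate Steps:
r(q) = 4*q²
(-9*(-7))*r(-3) = (-9*(-7))*(4*(-3)²) = 63*(4*9) = 63*36 = 2268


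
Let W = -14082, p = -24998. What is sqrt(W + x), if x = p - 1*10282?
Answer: I*sqrt(49362) ≈ 222.18*I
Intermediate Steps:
x = -35280 (x = -24998 - 1*10282 = -24998 - 10282 = -35280)
sqrt(W + x) = sqrt(-14082 - 35280) = sqrt(-49362) = I*sqrt(49362)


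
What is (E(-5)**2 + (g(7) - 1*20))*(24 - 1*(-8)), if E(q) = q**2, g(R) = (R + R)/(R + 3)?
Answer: 97024/5 ≈ 19405.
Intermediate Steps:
g(R) = 2*R/(3 + R) (g(R) = (2*R)/(3 + R) = 2*R/(3 + R))
(E(-5)**2 + (g(7) - 1*20))*(24 - 1*(-8)) = (((-5)**2)**2 + (2*7/(3 + 7) - 1*20))*(24 - 1*(-8)) = (25**2 + (2*7/10 - 20))*(24 + 8) = (625 + (2*7*(1/10) - 20))*32 = (625 + (7/5 - 20))*32 = (625 - 93/5)*32 = (3032/5)*32 = 97024/5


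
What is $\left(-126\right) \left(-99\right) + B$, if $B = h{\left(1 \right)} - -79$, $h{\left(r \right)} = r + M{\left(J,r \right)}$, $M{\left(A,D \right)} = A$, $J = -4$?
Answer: $12550$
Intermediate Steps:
$h{\left(r \right)} = -4 + r$ ($h{\left(r \right)} = r - 4 = -4 + r$)
$B = 76$ ($B = \left(-4 + 1\right) - -79 = -3 + 79 = 76$)
$\left(-126\right) \left(-99\right) + B = \left(-126\right) \left(-99\right) + 76 = 12474 + 76 = 12550$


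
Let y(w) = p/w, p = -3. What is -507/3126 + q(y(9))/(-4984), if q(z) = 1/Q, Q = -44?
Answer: -18529991/114253216 ≈ -0.16218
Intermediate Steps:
y(w) = -3/w
q(z) = -1/44 (q(z) = 1/(-44) = -1/44)
-507/3126 + q(y(9))/(-4984) = -507/3126 - 1/44/(-4984) = -507*1/3126 - 1/44*(-1/4984) = -169/1042 + 1/219296 = -18529991/114253216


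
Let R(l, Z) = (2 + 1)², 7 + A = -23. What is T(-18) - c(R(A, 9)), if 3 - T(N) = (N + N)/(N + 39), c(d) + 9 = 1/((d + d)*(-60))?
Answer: 103687/7560 ≈ 13.715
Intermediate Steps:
A = -30 (A = -7 - 23 = -30)
R(l, Z) = 9 (R(l, Z) = 3² = 9)
c(d) = -9 - 1/(120*d) (c(d) = -9 + 1/((d + d)*(-60)) = -9 - 1/60/(2*d) = -9 + (1/(2*d))*(-1/60) = -9 - 1/(120*d))
T(N) = 3 - 2*N/(39 + N) (T(N) = 3 - (N + N)/(N + 39) = 3 - 2*N/(39 + N))
T(-18) - c(R(A, 9)) = (117 - 18)/(39 - 18) - (-9 - 1/120/9) = 99/21 - (-9 - 1/120*⅑) = (1/21)*99 - (-9 - 1/1080) = 33/7 - 1*(-9721/1080) = 33/7 + 9721/1080 = 103687/7560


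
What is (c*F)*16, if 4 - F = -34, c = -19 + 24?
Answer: 3040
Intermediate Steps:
c = 5
F = 38 (F = 4 - 1*(-34) = 4 + 34 = 38)
(c*F)*16 = (5*38)*16 = 190*16 = 3040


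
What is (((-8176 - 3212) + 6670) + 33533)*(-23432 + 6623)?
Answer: -484351335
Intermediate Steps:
(((-8176 - 3212) + 6670) + 33533)*(-23432 + 6623) = ((-11388 + 6670) + 33533)*(-16809) = (-4718 + 33533)*(-16809) = 28815*(-16809) = -484351335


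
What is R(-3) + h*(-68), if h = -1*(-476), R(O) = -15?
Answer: -32383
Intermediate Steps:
h = 476
R(-3) + h*(-68) = -15 + 476*(-68) = -15 - 32368 = -32383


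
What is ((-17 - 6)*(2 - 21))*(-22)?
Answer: -9614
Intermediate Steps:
((-17 - 6)*(2 - 21))*(-22) = -23*(-19)*(-22) = 437*(-22) = -9614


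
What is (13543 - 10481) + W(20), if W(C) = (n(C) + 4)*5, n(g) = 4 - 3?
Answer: 3087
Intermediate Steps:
n(g) = 1
W(C) = 25 (W(C) = (1 + 4)*5 = 5*5 = 25)
(13543 - 10481) + W(20) = (13543 - 10481) + 25 = 3062 + 25 = 3087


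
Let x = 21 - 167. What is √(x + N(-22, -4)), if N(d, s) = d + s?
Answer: 2*I*√43 ≈ 13.115*I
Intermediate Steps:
x = -146
√(x + N(-22, -4)) = √(-146 + (-22 - 4)) = √(-146 - 26) = √(-172) = 2*I*√43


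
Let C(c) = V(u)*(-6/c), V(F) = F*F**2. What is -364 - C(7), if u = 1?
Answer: -2542/7 ≈ -363.14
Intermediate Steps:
V(F) = F**3
C(c) = -6/c (C(c) = 1**3*(-6/c) = 1*(-6/c) = -6/c)
-364 - C(7) = -364 - (-6)/7 = -364 - 1*(-6/7) = -364 + 6/7 = -2542/7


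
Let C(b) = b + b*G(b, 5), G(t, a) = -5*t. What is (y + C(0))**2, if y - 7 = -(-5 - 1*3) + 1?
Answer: 256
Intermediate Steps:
C(b) = b - 5*b**2 (C(b) = b + b*(-5*b) = b - 5*b**2)
y = 16 (y = 7 + (-(-5 - 1*3) + 1) = 7 + (-(-5 - 3) + 1) = 7 + (-1*(-8) + 1) = 7 + (8 + 1) = 7 + 9 = 16)
(y + C(0))**2 = (16 + 0*(1 - 5*0))**2 = (16 + 0*(1 + 0))**2 = (16 + 0*1)**2 = (16 + 0)**2 = 16**2 = 256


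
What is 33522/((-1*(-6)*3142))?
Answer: 5587/3142 ≈ 1.7782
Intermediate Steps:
33522/((-1*(-6)*3142)) = 33522/((6*3142)) = 33522/18852 = 33522*(1/18852) = 5587/3142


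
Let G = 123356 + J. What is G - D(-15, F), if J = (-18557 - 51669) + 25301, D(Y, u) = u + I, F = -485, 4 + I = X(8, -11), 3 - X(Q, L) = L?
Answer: 78906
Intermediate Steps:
X(Q, L) = 3 - L
I = 10 (I = -4 + (3 - 1*(-11)) = -4 + (3 + 11) = -4 + 14 = 10)
D(Y, u) = 10 + u (D(Y, u) = u + 10 = 10 + u)
J = -44925 (J = -70226 + 25301 = -44925)
G = 78431 (G = 123356 - 44925 = 78431)
G - D(-15, F) = 78431 - (10 - 485) = 78431 - 1*(-475) = 78431 + 475 = 78906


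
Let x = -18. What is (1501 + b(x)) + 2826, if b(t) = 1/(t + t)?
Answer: 155771/36 ≈ 4327.0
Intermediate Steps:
b(t) = 1/(2*t)
(1501 + b(x)) + 2826 = (1501 + (1/2)/(-18)) + 2826 = (1501 + (1/2)*(-1/18)) + 2826 = (1501 - 1/36) + 2826 = 54035/36 + 2826 = 155771/36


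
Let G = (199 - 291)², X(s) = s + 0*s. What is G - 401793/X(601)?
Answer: 4685071/601 ≈ 7795.5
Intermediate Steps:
X(s) = s (X(s) = s + 0 = s)
G = 8464 (G = (-92)² = 8464)
G - 401793/X(601) = 8464 - 401793/601 = 4685071/601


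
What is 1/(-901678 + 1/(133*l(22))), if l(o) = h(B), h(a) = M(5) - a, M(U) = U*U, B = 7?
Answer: -2394/2158617131 ≈ -1.1090e-6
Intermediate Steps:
M(U) = U²
h(a) = 25 - a (h(a) = 5² - a = 25 - a)
l(o) = 18 (l(o) = 25 - 1*7 = 25 - 7 = 18)
1/(-901678 + 1/(133*l(22))) = 1/(-901678 + 1/(133*18)) = 1/(-901678 + 1/2394) = 1/(-2158617131/2394) = -2394/2158617131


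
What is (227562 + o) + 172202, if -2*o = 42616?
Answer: 378456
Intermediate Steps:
o = -21308 (o = -½*42616 = -21308)
(227562 + o) + 172202 = (227562 - 21308) + 172202 = 206254 + 172202 = 378456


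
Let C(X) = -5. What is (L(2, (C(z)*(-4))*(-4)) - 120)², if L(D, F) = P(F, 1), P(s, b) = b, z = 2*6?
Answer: 14161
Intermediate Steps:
z = 12
L(D, F) = 1
(L(2, (C(z)*(-4))*(-4)) - 120)² = (1 - 120)² = (-119)² = 14161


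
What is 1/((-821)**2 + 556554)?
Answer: 1/1230595 ≈ 8.1262e-7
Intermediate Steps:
1/((-821)**2 + 556554) = 1/(674041 + 556554) = 1/1230595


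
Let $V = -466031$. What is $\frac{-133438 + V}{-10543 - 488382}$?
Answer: $\frac{599469}{498925} \approx 1.2015$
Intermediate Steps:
$\frac{-133438 + V}{-10543 - 488382} = \frac{-133438 - 466031}{-10543 - 488382} = - \frac{599469}{-498925} = \left(-599469\right) \left(- \frac{1}{498925}\right) = \frac{599469}{498925}$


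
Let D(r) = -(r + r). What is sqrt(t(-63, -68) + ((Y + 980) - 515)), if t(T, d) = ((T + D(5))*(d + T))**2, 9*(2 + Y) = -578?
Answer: 7*sqrt(16797190)/3 ≈ 9563.0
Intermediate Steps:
Y = -596/9 (Y = -2 + (1/9)*(-578) = -2 - 578/9 = -596/9 ≈ -66.222)
D(r) = -2*r
t(T, d) = (-10 + T)**2*(T + d)**2 (t(T, d) = ((T - 2*5)*(d + T))**2 = ((T - 10)*(T + d))**2 = ((-10 + T)*(T + d))**2 = (-10 + T)**2*(T + d)**2)
sqrt(t(-63, -68) + ((Y + 980) - 515)) = sqrt((-10 - 63)**2*(-63 - 68)**2 + ((-596/9 + 980) - 515)) = sqrt((-73)**2*(-131)**2 + (8224/9 - 515)) = sqrt(5329*17161 + 3589/9) = sqrt(91450969 + 3589/9) = sqrt(823062310/9) = 7*sqrt(16797190)/3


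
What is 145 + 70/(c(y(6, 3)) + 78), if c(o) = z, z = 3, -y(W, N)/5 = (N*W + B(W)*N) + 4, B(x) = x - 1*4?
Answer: 11815/81 ≈ 145.86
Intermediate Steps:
B(x) = -4 + x (B(x) = x - 4 = -4 + x)
y(W, N) = -20 - 5*N*W - 5*N*(-4 + W) (y(W, N) = -5*((N*W + (-4 + W)*N) + 4) = -5*((N*W + N*(-4 + W)) + 4) = -5*(4 + N*W + N*(-4 + W)) = -20 - 5*N*W - 5*N*(-4 + W))
c(o) = 3
145 + 70/(c(y(6, 3)) + 78) = 145 + 70/(3 + 78) = 145 + 70/81 = 11815/81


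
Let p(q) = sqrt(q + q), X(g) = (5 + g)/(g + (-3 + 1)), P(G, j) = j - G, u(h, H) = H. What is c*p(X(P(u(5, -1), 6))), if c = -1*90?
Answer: -36*sqrt(30) ≈ -197.18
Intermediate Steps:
c = -90
X(g) = (5 + g)/(-2 + g) (X(g) = (5 + g)/(g - 2) = (5 + g)/(-2 + g))
p(q) = sqrt(2)*sqrt(q) (p(q) = sqrt(2*q) = sqrt(2)*sqrt(q))
c*p(X(P(u(5, -1), 6))) = -90*sqrt(2)*sqrt((5 + (6 - 1*(-1)))/(-2 + (6 - 1*(-1)))) = -90*sqrt(2)*sqrt((5 + (6 + 1))/(-2 + (6 + 1))) = -90*sqrt(2)*sqrt((5 + 7)/(-2 + 7)) = -90*sqrt(2)*sqrt(12/5) = -90*sqrt(2)*2*sqrt(15)/5 = -36*sqrt(30)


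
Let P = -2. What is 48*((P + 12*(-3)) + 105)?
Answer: 3216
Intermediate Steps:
48*((P + 12*(-3)) + 105) = 48*((-2 + 12*(-3)) + 105) = 48*((-2 - 36) + 105) = 48*(-38 + 105) = 48*67 = 3216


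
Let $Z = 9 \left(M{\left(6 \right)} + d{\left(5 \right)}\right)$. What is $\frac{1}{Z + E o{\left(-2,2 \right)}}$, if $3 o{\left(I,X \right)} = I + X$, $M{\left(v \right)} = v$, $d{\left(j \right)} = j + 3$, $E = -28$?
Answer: $\frac{1}{126} \approx 0.0079365$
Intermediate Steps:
$d{\left(j \right)} = 3 + j$
$o{\left(I,X \right)} = \frac{I}{3} + \frac{X}{3}$ ($o{\left(I,X \right)} = \frac{I + X}{3} = \frac{I}{3} + \frac{X}{3}$)
$Z = 126$ ($Z = 9 \left(6 + \left(3 + 5\right)\right) = 9 \left(6 + 8\right) = 9 \cdot 14 = 126$)
$\frac{1}{Z + E o{\left(-2,2 \right)}} = \frac{1}{126 - 28 \left(\frac{1}{3} \left(-2\right) + \frac{1}{3} \cdot 2\right)} = \frac{1}{126 - 28 \left(- \frac{2}{3} + \frac{2}{3}\right)} = \frac{1}{126 - 0} = \frac{1}{126 + 0} = \frac{1}{126}$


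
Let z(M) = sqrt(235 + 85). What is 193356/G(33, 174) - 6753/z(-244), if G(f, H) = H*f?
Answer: 10742/319 - 6753*sqrt(5)/40 ≈ -343.83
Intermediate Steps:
z(M) = 8*sqrt(5) (z(M) = sqrt(320) = 8*sqrt(5))
193356/G(33, 174) - 6753/z(-244) = 193356/((174*33)) - 6753*sqrt(5)/40 = 193356/5742 - 6753*sqrt(5)/40 = 193356*(1/5742) - 6753*sqrt(5)/40 = 10742/319 - 6753*sqrt(5)/40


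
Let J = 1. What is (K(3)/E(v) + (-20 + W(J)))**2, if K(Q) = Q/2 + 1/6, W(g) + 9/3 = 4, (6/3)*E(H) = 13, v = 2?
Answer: 534361/1521 ≈ 351.32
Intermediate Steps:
E(H) = 13/2 (E(H) = (1/2)*13 = 13/2)
W(g) = 1 (W(g) = -3 + 4 = 1)
K(Q) = 1/6 + Q/2 (K(Q) = Q*(1/2) + 1*(1/6) = Q/2 + 1/6 = 1/6 + Q/2)
(K(3)/E(v) + (-20 + W(J)))**2 = ((1/6 + (1/2)*3)/(13/2) + (-20 + 1))**2 = ((1/6 + 3/2)*(2/13) - 19)**2 = ((5/3)*(2/13) - 19)**2 = (10/39 - 19)**2 = (-731/39)**2 = 534361/1521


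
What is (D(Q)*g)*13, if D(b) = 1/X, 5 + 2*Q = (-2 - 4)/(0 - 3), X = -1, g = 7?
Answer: -91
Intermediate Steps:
Q = -3/2 (Q = -5/2 + ((-2 - 4)/(0 - 3))/2 = -5/2 + (-6/(-3))/2 = -5/2 + (-6*(-⅓))/2 = -5/2 + (½)*2 = -5/2 + 1 = -3/2 ≈ -1.5000)
D(b) = -1 (D(b) = 1/(-1) = -1)
(D(Q)*g)*13 = -1*7*13 = -7*13 = -91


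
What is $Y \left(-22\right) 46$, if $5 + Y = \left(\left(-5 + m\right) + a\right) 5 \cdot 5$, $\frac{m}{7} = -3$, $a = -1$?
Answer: $688160$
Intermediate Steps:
$m = -21$ ($m = 7 \left(-3\right) = -21$)
$Y = -680$ ($Y = -5 + \left(\left(-5 - 21\right) - 1\right) 5 \cdot 5 = -5 + \left(-26 - 1\right) 5 \cdot 5 = -5 + \left(-27\right) 5 \cdot 5 = -5 - 675 = -680$)
$Y \left(-22\right) 46 = \left(-680\right) \left(-22\right) 46 = 14960 \cdot 46 = 688160$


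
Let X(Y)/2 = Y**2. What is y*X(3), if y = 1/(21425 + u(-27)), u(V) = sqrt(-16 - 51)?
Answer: 192825/229515346 - 9*I*sqrt(67)/229515346 ≈ 0.00084014 - 3.2097e-7*I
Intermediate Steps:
u(V) = I*sqrt(67) (u(V) = sqrt(-67) = I*sqrt(67))
y = 1/(21425 + I*sqrt(67)) ≈ 4.6674e-5 - 1.78e-8*I
X(Y) = 2*Y**2
y*X(3) = (21425/459030692 - I*sqrt(67)/459030692)*(2*3**2) = (21425/459030692 - I*sqrt(67)/459030692)*(2*9) = (21425/459030692 - I*sqrt(67)/459030692)*18 = 192825/229515346 - 9*I*sqrt(67)/229515346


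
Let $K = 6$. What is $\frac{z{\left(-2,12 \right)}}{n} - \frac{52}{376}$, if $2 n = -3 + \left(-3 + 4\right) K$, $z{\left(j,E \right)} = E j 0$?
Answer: $- \frac{13}{94} \approx -0.1383$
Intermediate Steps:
$z{\left(j,E \right)} = 0$
$n = \frac{3}{2}$ ($n = \frac{-3 + \left(-3 + 4\right) 6}{2} = \frac{-3 + 1 \cdot 6}{2} = \frac{-3 + 6}{2} = \frac{1}{2} \cdot 3 = \frac{3}{2} \approx 1.5$)
$\frac{z{\left(-2,12 \right)}}{n} - \frac{52}{376} = \frac{0}{\frac{3}{2}} - \frac{52}{376} = 0 \cdot \frac{2}{3} - \frac{13}{94} = 0 - \frac{13}{94} = - \frac{13}{94}$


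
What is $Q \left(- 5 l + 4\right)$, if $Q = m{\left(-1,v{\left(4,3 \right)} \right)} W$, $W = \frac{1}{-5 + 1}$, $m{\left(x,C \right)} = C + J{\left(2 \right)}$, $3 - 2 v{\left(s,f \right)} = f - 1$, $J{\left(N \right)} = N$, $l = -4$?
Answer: $-15$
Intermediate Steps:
$v{\left(s,f \right)} = 2 - \frac{f}{2}$ ($v{\left(s,f \right)} = \frac{3}{2} - \frac{f - 1}{2} = \frac{3}{2} - \frac{-1 + f}{2} = \frac{3}{2} - \left(- \frac{1}{2} + \frac{f}{2}\right) = 2 - \frac{f}{2}$)
$m{\left(x,C \right)} = 2 + C$ ($m{\left(x,C \right)} = C + 2 = 2 + C$)
$W = - \frac{1}{4}$ ($W = \frac{1}{-4} = - \frac{1}{4} \approx -0.25$)
$Q = - \frac{5}{8}$ ($Q = \left(2 + \left(2 - \frac{3}{2}\right)\right) \left(- \frac{1}{4}\right) = \left(2 + \frac{1}{2}\right) \left(- \frac{1}{4}\right) = \frac{5}{2} \left(- \frac{1}{4}\right) = - \frac{5}{8} \approx -0.625$)
$Q \left(- 5 l + 4\right) = - \frac{5 \left(\left(-5\right) \left(-4\right) + 4\right)}{8} = - \frac{5 \left(20 + 4\right)}{8} = \left(- \frac{5}{8}\right) 24 = -15$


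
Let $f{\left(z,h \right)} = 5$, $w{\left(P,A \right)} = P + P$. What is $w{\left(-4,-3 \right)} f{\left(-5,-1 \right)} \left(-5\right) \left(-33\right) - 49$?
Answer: $-6649$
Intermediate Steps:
$w{\left(P,A \right)} = 2 P$
$w{\left(-4,-3 \right)} f{\left(-5,-1 \right)} \left(-5\right) \left(-33\right) - 49 = 2 \left(-4\right) 5 \left(-5\right) \left(-33\right) - 49 = \left(-8\right) 5 \left(-5\right) \left(-33\right) - 49 = \left(-40\right) \left(-5\right) \left(-33\right) - 49 = 200 \left(-33\right) - 49 = -6600 - 49 = -6649$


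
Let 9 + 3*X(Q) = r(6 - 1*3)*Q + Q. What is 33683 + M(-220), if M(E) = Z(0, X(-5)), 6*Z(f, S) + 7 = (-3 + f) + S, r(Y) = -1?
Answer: 202085/6 ≈ 33681.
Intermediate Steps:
X(Q) = -3 (X(Q) = -3 + (-Q + Q)/3 = -3 + (⅓)*0 = -3 + 0 = -3)
Z(f, S) = -5/3 + S/6 + f/6 (Z(f, S) = -7/6 + ((-3 + f) + S)/6 = -7/6 + (-3 + S + f)/6 = -7/6 + (-½ + S/6 + f/6) = -5/3 + S/6 + f/6)
M(E) = -13/6 (M(E) = -5/3 + (⅙)*(-3) + (⅙)*0 = -5/3 - ½ + 0 = -13/6)
33683 + M(-220) = 33683 - 13/6 = 202085/6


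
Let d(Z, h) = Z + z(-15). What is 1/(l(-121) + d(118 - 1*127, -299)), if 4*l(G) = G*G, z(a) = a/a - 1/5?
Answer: 20/73041 ≈ 0.00027382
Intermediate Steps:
z(a) = 4/5 (z(a) = 1 - 1*1/5 = 1 - 1/5 = 4/5)
l(G) = G**2/4 (l(G) = (G*G)/4 = G**2/4)
d(Z, h) = 4/5 + Z (d(Z, h) = Z + 4/5 = 4/5 + Z)
1/(l(-121) + d(118 - 1*127, -299)) = 1/((1/4)*(-121)**2 + (4/5 + (118 - 1*127))) = 1/((1/4)*14641 + (4/5 + (118 - 127))) = 1/(14641/4 + (4/5 - 9)) = 1/(14641/4 - 41/5) = 1/(73041/20) = 20/73041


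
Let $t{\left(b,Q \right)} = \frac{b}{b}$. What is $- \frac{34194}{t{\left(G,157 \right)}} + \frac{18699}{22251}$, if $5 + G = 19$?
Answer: $- \frac{253610665}{7417} \approx -34193.0$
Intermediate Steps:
$G = 14$ ($G = -5 + 19 = 14$)
$t{\left(b,Q \right)} = 1$
$- \frac{34194}{t{\left(G,157 \right)}} + \frac{18699}{22251} = - \frac{34194}{1} + \frac{18699}{22251} = \left(-34194\right) 1 + 18699 \cdot \frac{1}{22251} = -34194 + \frac{6233}{7417} = - \frac{253610665}{7417}$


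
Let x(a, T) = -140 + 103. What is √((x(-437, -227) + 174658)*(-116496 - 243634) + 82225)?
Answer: I*√62886178505 ≈ 2.5077e+5*I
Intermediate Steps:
x(a, T) = -37
√((x(-437, -227) + 174658)*(-116496 - 243634) + 82225) = √((-37 + 174658)*(-116496 - 243634) + 82225) = √(174621*(-360130) + 82225) = √(-62886260730 + 82225) = √(-62886178505) = I*√62886178505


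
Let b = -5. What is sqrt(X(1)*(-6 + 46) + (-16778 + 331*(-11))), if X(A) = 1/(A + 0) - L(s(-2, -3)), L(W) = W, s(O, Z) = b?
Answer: I*sqrt(20179) ≈ 142.05*I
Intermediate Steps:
s(O, Z) = -5
X(A) = 5 + 1/A (X(A) = 1/(A + 0) - 1*(-5) = 1/A + 5 = 5 + 1/A)
sqrt(X(1)*(-6 + 46) + (-16778 + 331*(-11))) = sqrt((5 + 1/1)*(-6 + 46) + (-16778 + 331*(-11))) = sqrt((5 + 1)*40 + (-16778 - 3641)) = sqrt(6*40 - 20419) = sqrt(240 - 20419) = sqrt(-20179) = I*sqrt(20179)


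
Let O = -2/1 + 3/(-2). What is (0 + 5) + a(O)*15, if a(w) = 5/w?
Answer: -115/7 ≈ -16.429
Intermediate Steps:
O = -7/2 (O = -2*1 + 3*(-1/2) = -2 - 3/2 = -7/2 ≈ -3.5000)
(0 + 5) + a(O)*15 = (0 + 5) + (5/(-7/2))*15 = 5 + (5*(-2/7))*15 = 5 - 10/7*15 = 5 - 150/7 = -115/7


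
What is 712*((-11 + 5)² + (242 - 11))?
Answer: 190104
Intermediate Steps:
712*((-11 + 5)² + (242 - 11)) = 712*((-6)² + 231) = 712*(36 + 231) = 712*267 = 190104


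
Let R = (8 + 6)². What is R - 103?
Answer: 93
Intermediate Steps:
R = 196 (R = 14² = 196)
R - 103 = 196 - 103 = 93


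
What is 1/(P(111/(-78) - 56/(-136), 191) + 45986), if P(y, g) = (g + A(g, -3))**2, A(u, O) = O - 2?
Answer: 1/80582 ≈ 1.2410e-5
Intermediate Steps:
A(u, O) = -2 + O
P(y, g) = (-5 + g)**2 (P(y, g) = (g + (-2 - 3))**2 = (g - 5)**2 = (-5 + g)**2)
1/(P(111/(-78) - 56/(-136), 191) + 45986) = 1/((-5 + 191)**2 + 45986) = 1/(186**2 + 45986) = 1/(34596 + 45986) = 1/80582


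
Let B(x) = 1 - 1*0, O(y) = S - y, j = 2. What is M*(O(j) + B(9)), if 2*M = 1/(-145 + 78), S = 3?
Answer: -1/67 ≈ -0.014925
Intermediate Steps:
M = -1/134 (M = 1/(2*(-145 + 78)) = (1/2)/(-67) = (1/2)*(-1/67) = -1/134 ≈ -0.0074627)
O(y) = 3 - y
B(x) = 1 (B(x) = 1 + 0 = 1)
M*(O(j) + B(9)) = -((3 - 1*2) + 1)/134 = -((3 - 2) + 1)/134 = -(1 + 1)/134 = -1/134*2 = -1/67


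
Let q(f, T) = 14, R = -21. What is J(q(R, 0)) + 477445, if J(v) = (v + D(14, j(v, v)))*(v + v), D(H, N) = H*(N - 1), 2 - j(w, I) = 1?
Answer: 477837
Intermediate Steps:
j(w, I) = 1 (j(w, I) = 2 - 1*1 = 2 - 1 = 1)
D(H, N) = H*(-1 + N)
J(v) = 2*v**2 (J(v) = (v + 14*(-1 + 1))*(v + v) = (v + 14*0)*(2*v) = (v + 0)*(2*v) = v*(2*v) = 2*v**2)
J(q(R, 0)) + 477445 = 2*14**2 + 477445 = 2*196 + 477445 = 392 + 477445 = 477837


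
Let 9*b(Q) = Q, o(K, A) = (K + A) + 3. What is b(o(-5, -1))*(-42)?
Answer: 14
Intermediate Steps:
o(K, A) = 3 + A + K (o(K, A) = (A + K) + 3 = 3 + A + K)
b(Q) = Q/9
b(o(-5, -1))*(-42) = ((3 - 1 - 5)/9)*(-42) = ((⅑)*(-3))*(-42) = -⅓*(-42) = 14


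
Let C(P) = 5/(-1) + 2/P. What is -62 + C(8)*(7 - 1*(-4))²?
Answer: -2547/4 ≈ -636.75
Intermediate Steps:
C(P) = -5 + 2/P (C(P) = 5*(-1) + 2/P = -5 + 2/P)
-62 + C(8)*(7 - 1*(-4))² = -62 + (-5 + 2/8)*(7 - 1*(-4))² = -62 + (-5 + 2*(⅛))*(7 + 4)² = -62 + (-5 + ¼)*11² = -62 - 19/4*121 = -62 - 2299/4 = -2547/4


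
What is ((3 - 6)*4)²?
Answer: 144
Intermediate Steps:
((3 - 6)*4)² = (-3*4)² = (-12)² = 144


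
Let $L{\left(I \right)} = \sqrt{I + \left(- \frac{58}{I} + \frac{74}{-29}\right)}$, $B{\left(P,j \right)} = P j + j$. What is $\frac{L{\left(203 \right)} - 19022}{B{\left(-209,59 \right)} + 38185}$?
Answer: $- \frac{19022}{25913} + \frac{\sqrt{8248499}}{5260339} \approx -0.73353$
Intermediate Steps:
$B{\left(P,j \right)} = j + P j$
$L{\left(I \right)} = \sqrt{- \frac{74}{29} + I - \frac{58}{I}}$ ($L{\left(I \right)} = \sqrt{I + \left(- \frac{58}{I} + 74 \left(- \frac{1}{29}\right)\right)} = \sqrt{I - \left(\frac{74}{29} + \frac{58}{I}\right)} = \sqrt{- \frac{74}{29} + I - \frac{58}{I}}$)
$\frac{L{\left(203 \right)} - 19022}{B{\left(-209,59 \right)} + 38185} = \frac{\frac{\sqrt{-2146 - \frac{48778}{203} + 841 \cdot 203}}{29} - 19022}{59 \left(1 - 209\right) + 38185} = \frac{\frac{\sqrt{-2146 - \frac{1682}{7} + 170723}}{29} - 19022}{59 \left(-208\right) + 38185} = \frac{\frac{\sqrt{-2146 - \frac{1682}{7} + 170723}}{29} - 19022}{-12272 + 38185} = \frac{\frac{\sqrt{\frac{1178357}{7}}}{29} - 19022}{25913} = \left(\frac{\frac{1}{7} \sqrt{8248499}}{29} - 19022\right) \frac{1}{25913} = \left(\frac{\sqrt{8248499}}{203} - 19022\right) \frac{1}{25913} = \left(-19022 + \frac{\sqrt{8248499}}{203}\right) \frac{1}{25913} = - \frac{19022}{25913} + \frac{\sqrt{8248499}}{5260339}$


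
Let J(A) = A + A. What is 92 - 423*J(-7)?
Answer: 6014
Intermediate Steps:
J(A) = 2*A
92 - 423*J(-7) = 92 - 846*(-7) = 92 - 423*(-14) = 92 + 5922 = 6014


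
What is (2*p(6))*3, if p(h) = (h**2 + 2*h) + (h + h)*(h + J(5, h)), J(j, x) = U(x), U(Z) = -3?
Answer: 504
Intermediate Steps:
J(j, x) = -3
p(h) = h**2 + 2*h + 2*h*(-3 + h) (p(h) = (h**2 + 2*h) + (h + h)*(h - 3) = (h**2 + 2*h) + (2*h)*(-3 + h) = (h**2 + 2*h) + 2*h*(-3 + h) = h**2 + 2*h + 2*h*(-3 + h))
(2*p(6))*3 = (2*(6*(-4 + 3*6)))*3 = (2*(6*(-4 + 18)))*3 = (2*(6*14))*3 = (2*84)*3 = 168*3 = 504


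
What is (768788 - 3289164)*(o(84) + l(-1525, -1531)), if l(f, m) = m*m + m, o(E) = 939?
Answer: -5906170986744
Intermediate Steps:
l(f, m) = m + m² (l(f, m) = m² + m = m + m²)
(768788 - 3289164)*(o(84) + l(-1525, -1531)) = (768788 - 3289164)*(939 - 1531*(1 - 1531)) = -2520376*(939 - 1531*(-1530)) = -2520376*(939 + 2342430) = -2520376*2343369 = -5906170986744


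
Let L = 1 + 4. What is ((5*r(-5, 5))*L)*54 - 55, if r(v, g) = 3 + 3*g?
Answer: 24245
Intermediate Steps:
L = 5
((5*r(-5, 5))*L)*54 - 55 = ((5*(3 + 3*5))*5)*54 - 55 = ((5*(3 + 15))*5)*54 - 55 = ((5*18)*5)*54 - 55 = (90*5)*54 - 55 = 450*54 - 55 = 24300 - 55 = 24245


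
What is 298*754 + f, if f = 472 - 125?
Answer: 225039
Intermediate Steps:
f = 347
298*754 + f = 298*754 + 347 = 224692 + 347 = 225039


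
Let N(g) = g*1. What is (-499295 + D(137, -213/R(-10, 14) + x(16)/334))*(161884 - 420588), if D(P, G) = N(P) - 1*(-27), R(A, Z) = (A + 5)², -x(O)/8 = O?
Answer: 129127186224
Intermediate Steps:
x(O) = -8*O
N(g) = g
R(A, Z) = (5 + A)²
D(P, G) = 27 + P (D(P, G) = P - 1*(-27) = P + 27 = 27 + P)
(-499295 + D(137, -213/R(-10, 14) + x(16)/334))*(161884 - 420588) = (-499295 + (27 + 137))*(161884 - 420588) = (-499295 + 164)*(-258704) = -499131*(-258704) = 129127186224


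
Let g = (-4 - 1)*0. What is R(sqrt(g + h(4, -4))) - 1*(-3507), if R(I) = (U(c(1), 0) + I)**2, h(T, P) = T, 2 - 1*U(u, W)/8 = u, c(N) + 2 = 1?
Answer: 4183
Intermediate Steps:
c(N) = -1 (c(N) = -2 + 1 = -1)
U(u, W) = 16 - 8*u
g = 0 (g = -5*0 = 0)
R(I) = (24 + I)**2 (R(I) = ((16 - 8*(-1)) + I)**2 = ((16 + 8) + I)**2 = (24 + I)**2)
R(sqrt(g + h(4, -4))) - 1*(-3507) = (24 + sqrt(0 + 4))**2 - 1*(-3507) = (24 + sqrt(4))**2 + 3507 = (24 + 2)**2 + 3507 = 26**2 + 3507 = 676 + 3507 = 4183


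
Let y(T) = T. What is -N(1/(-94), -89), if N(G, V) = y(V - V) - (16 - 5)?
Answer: 11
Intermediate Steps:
N(G, V) = -11 (N(G, V) = (V - V) - (16 - 5) = 0 - 1*11 = 0 - 11 = -11)
-N(1/(-94), -89) = -1*(-11) = 11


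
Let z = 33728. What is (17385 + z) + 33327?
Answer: 84440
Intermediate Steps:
(17385 + z) + 33327 = (17385 + 33728) + 33327 = 51113 + 33327 = 84440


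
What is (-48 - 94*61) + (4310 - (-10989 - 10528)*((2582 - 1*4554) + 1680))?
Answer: -6284436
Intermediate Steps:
(-48 - 94*61) + (4310 - (-10989 - 10528)*((2582 - 1*4554) + 1680)) = (-48 - 5734) + (4310 - (-21517)*((2582 - 4554) + 1680)) = -5782 + (4310 - (-21517)*(-1972 + 1680)) = -5782 + (4310 - (-21517)*(-292)) = -5782 + (4310 - 1*6282964) = -5782 + (4310 - 6282964) = -5782 - 6278654 = -6284436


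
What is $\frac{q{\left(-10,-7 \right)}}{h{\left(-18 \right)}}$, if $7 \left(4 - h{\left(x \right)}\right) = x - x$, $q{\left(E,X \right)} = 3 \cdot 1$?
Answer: $\frac{3}{4} \approx 0.75$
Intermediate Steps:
$q{\left(E,X \right)} = 3$
$h{\left(x \right)} = 4$ ($h{\left(x \right)} = 4 - \frac{x - x}{7} = 4 - 0 = 4 + 0 = 4$)
$\frac{q{\left(-10,-7 \right)}}{h{\left(-18 \right)}} = \frac{3}{4}$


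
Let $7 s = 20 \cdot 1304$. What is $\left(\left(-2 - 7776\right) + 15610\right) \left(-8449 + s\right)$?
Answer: $- \frac{258949416}{7} \approx -3.6993 \cdot 10^{7}$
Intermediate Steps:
$s = \frac{26080}{7}$ ($s = \frac{20 \cdot 1304}{7} = \frac{1}{7} \cdot 26080 = \frac{26080}{7} \approx 3725.7$)
$\left(\left(-2 - 7776\right) + 15610\right) \left(-8449 + s\right) = \left(\left(-2 - 7776\right) + 15610\right) \left(-8449 + \frac{26080}{7}\right) = \left(\left(-2 - 7776\right) + 15610\right) \left(- \frac{33063}{7}\right) = \left(-7778 + 15610\right) \left(- \frac{33063}{7}\right) = 7832 \left(- \frac{33063}{7}\right) = - \frac{258949416}{7}$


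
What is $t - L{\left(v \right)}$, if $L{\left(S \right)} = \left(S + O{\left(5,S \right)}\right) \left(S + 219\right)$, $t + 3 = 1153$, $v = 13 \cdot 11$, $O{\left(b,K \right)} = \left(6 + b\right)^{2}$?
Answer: $-94418$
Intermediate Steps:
$v = 143$
$t = 1150$ ($t = -3 + 1153 = 1150$)
$L{\left(S \right)} = \left(121 + S\right) \left(219 + S\right)$ ($L{\left(S \right)} = \left(S + \left(6 + 5\right)^{2}\right) \left(S + 219\right) = \left(S + 11^{2}\right) \left(219 + S\right) = \left(S + 121\right) \left(219 + S\right) = \left(121 + S\right) \left(219 + S\right)$)
$t - L{\left(v \right)} = 1150 - \left(26499 + 143^{2} + 340 \cdot 143\right) = 1150 - \left(26499 + 20449 + 48620\right) = 1150 - 95568 = -94418$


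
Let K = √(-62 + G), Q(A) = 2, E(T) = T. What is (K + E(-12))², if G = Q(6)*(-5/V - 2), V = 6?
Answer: (36 - I*√609)²/9 ≈ 76.333 - 197.42*I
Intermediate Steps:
G = -17/3 (G = 2*(-5/6 - 2) = 2*(-5*⅙ - 2) = 2*(-⅚ - 2) = 2*(-17/6) = -17/3 ≈ -5.6667)
K = I*√609/3 (K = √(-62 - 17/3) = √(-203/3) = I*√609/3 ≈ 8.226*I)
(K + E(-12))² = (I*√609/3 - 12)² = (-12 + I*√609/3)²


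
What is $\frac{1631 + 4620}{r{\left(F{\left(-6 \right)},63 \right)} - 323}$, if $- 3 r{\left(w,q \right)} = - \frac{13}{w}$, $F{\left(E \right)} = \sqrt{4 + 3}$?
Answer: $- \frac{127201599}{6572558} - \frac{243789 \sqrt{7}}{6572558} \approx -19.452$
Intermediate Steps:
$F{\left(E \right)} = \sqrt{7}$
$r{\left(w,q \right)} = \frac{13}{3 w}$ ($r{\left(w,q \right)} = - \frac{\left(-13\right) \frac{1}{w}}{3} = \frac{13}{3 w}$)
$\frac{1631 + 4620}{r{\left(F{\left(-6 \right)},63 \right)} - 323} = \frac{1631 + 4620}{\frac{13}{3 \sqrt{7}} - 323} = \frac{6251}{\frac{13 \frac{\sqrt{7}}{7}}{3} - 323} = \frac{6251}{\frac{13 \sqrt{7}}{21} - 323} = \frac{6251}{-323 + \frac{13 \sqrt{7}}{21}}$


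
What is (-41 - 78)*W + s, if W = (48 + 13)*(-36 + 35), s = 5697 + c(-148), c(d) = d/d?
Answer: 12957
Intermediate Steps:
c(d) = 1
s = 5698 (s = 5697 + 1 = 5698)
W = -61 (W = 61*(-1) = -61)
(-41 - 78)*W + s = (-41 - 78)*(-61) + 5698 = -119*(-61) + 5698 = 7259 + 5698 = 12957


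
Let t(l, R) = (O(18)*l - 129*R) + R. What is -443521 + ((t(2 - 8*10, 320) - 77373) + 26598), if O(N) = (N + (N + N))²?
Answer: -762704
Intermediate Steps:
O(N) = 9*N² (O(N) = (N + 2*N)² = (3*N)² = 9*N²)
t(l, R) = -128*R + 2916*l (t(l, R) = ((9*18²)*l - 129*R) + R = ((9*324)*l - 129*R) + R = (2916*l - 129*R) + R = (-129*R + 2916*l) + R = -128*R + 2916*l)
-443521 + ((t(2 - 8*10, 320) - 77373) + 26598) = -443521 + (((-128*320 + 2916*(2 - 8*10)) - 77373) + 26598) = -443521 + (((-40960 + 2916*(2 - 80)) - 77373) + 26598) = -443521 + (((-40960 + 2916*(-78)) - 77373) + 26598) = -443521 + (((-40960 - 227448) - 77373) + 26598) = -443521 + ((-268408 - 77373) + 26598) = -443521 + (-345781 + 26598) = -443521 - 319183 = -762704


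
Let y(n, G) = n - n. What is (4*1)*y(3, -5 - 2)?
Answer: 0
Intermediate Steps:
y(n, G) = 0
(4*1)*y(3, -5 - 2) = (4*1)*0 = 4*0 = 0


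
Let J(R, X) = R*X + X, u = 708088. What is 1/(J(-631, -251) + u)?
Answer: 1/866218 ≈ 1.1544e-6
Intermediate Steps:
J(R, X) = X + R*X
1/(J(-631, -251) + u) = 1/(-251*(1 - 631) + 708088) = 1/(-251*(-630) + 708088) = 1/(158130 + 708088) = 1/866218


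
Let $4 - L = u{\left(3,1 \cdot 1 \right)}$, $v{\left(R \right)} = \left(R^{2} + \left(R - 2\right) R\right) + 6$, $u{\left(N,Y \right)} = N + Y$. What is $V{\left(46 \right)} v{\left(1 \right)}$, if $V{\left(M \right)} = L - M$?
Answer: $-276$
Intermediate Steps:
$v{\left(R \right)} = 6 + R^{2} + R \left(-2 + R\right)$ ($v{\left(R \right)} = \left(R^{2} + \left(R - 2\right) R\right) + 6 = \left(R^{2} + \left(-2 + R\right) R\right) + 6 = \left(R^{2} + R \left(-2 + R\right)\right) + 6 = 6 + R^{2} + R \left(-2 + R\right)$)
$L = 0$ ($L = 4 - \left(3 + 1 \cdot 1\right) = 4 - \left(3 + 1\right) = 4 - 4 = 0$)
$V{\left(M \right)} = - M$ ($V{\left(M \right)} = 0 - M = - M$)
$V{\left(46 \right)} v{\left(1 \right)} = \left(-1\right) 46 \left(6 - 2 + 2 \cdot 1^{2}\right) = - 46 \left(6 - 2 + 2 \cdot 1\right) = - 46 \left(6 - 2 + 2\right) = \left(-46\right) 6 = -276$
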